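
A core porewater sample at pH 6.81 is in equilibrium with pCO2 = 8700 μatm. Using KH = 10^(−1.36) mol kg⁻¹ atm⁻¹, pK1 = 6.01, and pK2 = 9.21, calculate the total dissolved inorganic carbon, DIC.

DIC = 2.79 mmol/kg

[CO2*] = KH · pCO2 = 10^(−1.36) × 8700×10^-6 = 3.798×10^-4 mol/kg
α₀ = 1/(1 + K1/[H⁺] + K1K2/[H⁺]²) = 1/(1 + 10^+0.80 + 10^-1.60) = 0.1363
DIC = [CO2*]/α₀ = 3.798×10^-4 / 0.1363 = 2.79 mmol/kg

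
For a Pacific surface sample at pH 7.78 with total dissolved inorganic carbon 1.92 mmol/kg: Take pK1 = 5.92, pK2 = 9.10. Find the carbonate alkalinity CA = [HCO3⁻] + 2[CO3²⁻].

CA = 1.98 mmol/kg

CA = [HCO3⁻] + 2[CO3²⁻] = (α₁ + 2α₂)·DIC
At pH 7.78: [H⁺]/K1 = 10^-1.86 = 0.013804, K2/[H⁺] = 10^-1.32 = 0.047863
α₁ = 1/(1 + 0.013804 + 0.047863) = 1/1.0617 = 0.9419; α₂ = α₁·K2/[H⁺] = 0.04508
α₁ + 2α₂ = 1.0321
CA = 1.0321 × 1.92 = 1.98 mmol/kg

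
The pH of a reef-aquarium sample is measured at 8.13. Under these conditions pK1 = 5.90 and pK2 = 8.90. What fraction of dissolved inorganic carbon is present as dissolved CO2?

α₀ = 1 / (1 + K1/[H⁺] + K1K2/[H⁺]²) = 1 / (1 + 10^+2.23 + 10^+1.46)
   = 1 / (1 + 169.82 + 28.840) = 1/199.66 = 0.005008

α₀ = 0.00501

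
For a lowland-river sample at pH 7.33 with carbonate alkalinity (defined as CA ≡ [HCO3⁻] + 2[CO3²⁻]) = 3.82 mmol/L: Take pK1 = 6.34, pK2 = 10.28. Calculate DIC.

CA = [HCO3⁻] + 2[CO3²⁻] = (α₁ + 2α₂)·DIC
At pH 7.33: [H⁺]/K1 = 10^-0.99 = 0.10233, K2/[H⁺] = 10^-2.95 = 0.0011220
α₁ = 1/(1 + 0.10233 + 0.0011220) = 1/1.1035 = 0.9062; α₂ = α₁·K2/[H⁺] = 0.001017
α₁ + 2α₂ = 0.9083
DIC = CA / (α₁ + 2α₂) = 3.82 / 0.9083 = 4.21 mmol/L

DIC = 4.21 mmol/L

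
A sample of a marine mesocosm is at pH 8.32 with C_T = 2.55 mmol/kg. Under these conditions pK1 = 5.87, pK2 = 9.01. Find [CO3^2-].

[CO3²⁻] = 0.431 mmol/kg

α₂ = 1 / (1 + [H⁺]/K2 + [H⁺]²/(K1K2)) = 1 / (1 + 10^+0.69 + 10^-1.76)
   = 1 / (1 + 4.8978 + 0.017378) = 1/5.9152 = 0.1691
[CO3²⁻] = α₂ × DIC = 0.1691 × 2.55 = 0.431 mmol/kg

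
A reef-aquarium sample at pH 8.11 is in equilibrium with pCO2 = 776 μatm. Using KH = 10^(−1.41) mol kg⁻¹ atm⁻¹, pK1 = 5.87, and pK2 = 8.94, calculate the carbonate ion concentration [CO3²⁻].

[CO2*] = KH · pCO2 = 10^(−1.41) × 776×10^-6 = 3.019×10^-5 mol/kg
α₀ = 1/(1 + K1/[H⁺] + K1K2/[H⁺]²) = 1/(1 + 10^+2.24 + 10^+1.41) = 0.004988
DIC = [CO2*]/α₀ = 3.019×10^-5 / 0.004988 = 6.053 mmol/kg
[CO3²⁻] = α₂·DIC; α₂ = 0.1282, so [CO3²⁻] = 0.1282 × 6.053 = 0.776 mmol/kg

[CO3²⁻] = 0.776 mmol/kg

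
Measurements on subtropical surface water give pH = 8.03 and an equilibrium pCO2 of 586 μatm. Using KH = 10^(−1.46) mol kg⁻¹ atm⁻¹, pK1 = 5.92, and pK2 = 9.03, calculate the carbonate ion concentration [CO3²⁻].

[CO2*] = KH · pCO2 = 10^(−1.46) × 586×10^-6 = 2.032×10^-5 mol/kg
α₀ = 1/(1 + K1/[H⁺] + K1K2/[H⁺]²) = 1/(1 + 10^+2.11 + 10^+1.11) = 0.007007
DIC = [CO2*]/α₀ = 2.032×10^-5 / 0.007007 = 2.900 mmol/kg
[CO3²⁻] = α₂·DIC; α₂ = 0.09027, so [CO3²⁻] = 0.09027 × 2.900 = 0.262 mmol/kg

[CO3²⁻] = 0.262 mmol/kg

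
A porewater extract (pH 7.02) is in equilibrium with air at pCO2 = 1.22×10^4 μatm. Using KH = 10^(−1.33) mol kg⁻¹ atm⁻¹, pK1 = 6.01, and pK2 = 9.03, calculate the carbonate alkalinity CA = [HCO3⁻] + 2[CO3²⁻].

CA = 5.95 mmol/kg

[CO2*] = KH · pCO2 = 10^(−1.33) × 1.22×10^4×10^-6 = 5.706×10^-4 mol/kg
α₀ = 1/(1 + K1/[H⁺] + K1K2/[H⁺]²) = 1/(1 + 10^+1.01 + 10^-1.00) = 0.08824
DIC = [CO2*]/α₀ = 5.706×10^-4 / 0.08824 = 6.467 mmol/kg
CA = (α₁ + 2α₂)·DIC = (0.9029 + 2×0.008824) × 6.467 = 5.95 mmol/kg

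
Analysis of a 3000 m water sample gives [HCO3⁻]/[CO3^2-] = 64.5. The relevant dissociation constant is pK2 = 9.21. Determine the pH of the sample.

From K2 = [H⁺][CO3^2-]/[HCO3⁻]:  pH = pK2 − log₁₀([HCO3⁻]/[CO3^2-])
log₁₀(64.5) = +1.810
pH = 9.21 − (+1.810) = 7.40

pH = 7.40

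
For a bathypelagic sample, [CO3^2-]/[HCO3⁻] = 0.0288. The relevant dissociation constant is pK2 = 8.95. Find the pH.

From K2 = [H⁺][CO3^2-]/[HCO3⁻]:  pH = pK2 + log₁₀([CO3^2-]/[HCO3⁻])
log₁₀(0.0288) = -1.541
pH = 8.95 + (-1.541) = 7.41

pH = 7.41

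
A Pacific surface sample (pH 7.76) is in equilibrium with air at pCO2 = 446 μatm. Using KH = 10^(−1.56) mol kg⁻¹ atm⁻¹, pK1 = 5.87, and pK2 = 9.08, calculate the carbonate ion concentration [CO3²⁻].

[CO3²⁻] = 0.0456 mmol/kg

[CO2*] = KH · pCO2 = 10^(−1.56) × 446×10^-6 = 1.228×10^-5 mol/kg
α₀ = 1/(1 + K1/[H⁺] + K1K2/[H⁺]²) = 1/(1 + 10^+1.89 + 10^+0.57) = 0.01214
DIC = [CO2*]/α₀ = 1.228×10^-5 / 0.01214 = 1.011 mmol/kg
[CO3²⁻] = α₂·DIC; α₂ = 0.04512, so [CO3²⁻] = 0.04512 × 1.011 = 0.0456 mmol/kg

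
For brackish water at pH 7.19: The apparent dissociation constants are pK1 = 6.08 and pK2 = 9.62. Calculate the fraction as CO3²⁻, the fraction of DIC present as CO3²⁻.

α₂ = 1 / (1 + [H⁺]/K2 + [H⁺]²/(K1K2)) = 1 / (1 + 10^+2.43 + 10^+1.32)
   = 1 / (1 + 269.15 + 20.893) = 1/291.05 = 0.003436

α₂ = 0.00344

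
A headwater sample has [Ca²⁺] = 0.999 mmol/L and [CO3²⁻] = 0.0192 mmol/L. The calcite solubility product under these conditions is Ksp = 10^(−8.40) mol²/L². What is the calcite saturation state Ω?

Ksp = 10^(−8.40) = 3.981×10^-9
Ω = [Ca²⁺][CO3²⁻]/Ksp = (0.999×10^-3)(0.0192×10^-3) / 3.981×10^-9 = 4.82

Ω = 4.82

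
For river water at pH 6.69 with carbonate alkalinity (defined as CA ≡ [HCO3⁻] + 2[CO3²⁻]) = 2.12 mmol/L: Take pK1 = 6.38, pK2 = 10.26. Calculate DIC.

DIC = 3.16 mmol/L

CA = [HCO3⁻] + 2[CO3²⁻] = (α₁ + 2α₂)·DIC
At pH 6.69: [H⁺]/K1 = 10^-0.31 = 0.48978, K2/[H⁺] = 10^-3.57 = 0.00026915
α₁ = 1/(1 + 0.48978 + 0.00026915) = 1/1.4900 = 0.6711; α₂ = α₁·K2/[H⁺] = 0.0001806
α₁ + 2α₂ = 0.6715
DIC = CA / (α₁ + 2α₂) = 2.12 / 0.6715 = 3.16 mmol/L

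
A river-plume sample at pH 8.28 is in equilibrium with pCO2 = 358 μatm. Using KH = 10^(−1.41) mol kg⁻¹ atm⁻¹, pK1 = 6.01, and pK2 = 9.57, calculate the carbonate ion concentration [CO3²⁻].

[CO3²⁻] = 0.133 mmol/kg

[CO2*] = KH · pCO2 = 10^(−1.41) × 358×10^-6 = 1.393×10^-5 mol/kg
α₀ = 1/(1 + K1/[H⁺] + K1K2/[H⁺]²) = 1/(1 + 10^+2.27 + 10^+0.98) = 0.005082
DIC = [CO2*]/α₀ = 1.393×10^-5 / 0.005082 = 2.740 mmol/kg
[CO3²⁻] = α₂·DIC; α₂ = 0.04854, so [CO3²⁻] = 0.04854 × 2.740 = 0.133 mmol/kg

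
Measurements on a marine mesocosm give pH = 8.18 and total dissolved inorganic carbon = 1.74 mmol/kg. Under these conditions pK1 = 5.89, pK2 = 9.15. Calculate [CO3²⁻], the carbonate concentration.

[CO3²⁻] = 0.168 mmol/kg

α₂ = 1 / (1 + [H⁺]/K2 + [H⁺]²/(K1K2)) = 1 / (1 + 10^+0.97 + 10^-1.32)
   = 1 / (1 + 9.3325 + 0.047863) = 1/10.380 = 0.09634
[CO3²⁻] = α₂ × DIC = 0.09634 × 1.74 = 0.168 mmol/kg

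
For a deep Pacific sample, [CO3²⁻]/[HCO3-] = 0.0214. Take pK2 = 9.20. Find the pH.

From K2 = [H⁺][CO3²⁻]/[HCO3-]:  pH = pK2 + log₁₀([CO3²⁻]/[HCO3-])
log₁₀(0.0214) = -1.670
pH = 9.20 + (-1.670) = 7.53

pH = 7.53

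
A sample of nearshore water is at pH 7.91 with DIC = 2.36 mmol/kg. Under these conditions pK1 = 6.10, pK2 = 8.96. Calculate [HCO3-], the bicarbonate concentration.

α₁ = 1 / (1 + [H⁺]/K1 + K2/[H⁺]) = 1 / (1 + 10^-1.81 + 10^-1.05)
   = 1 / (1 + 0.015488 + 0.089125) = 1/1.1046 = 0.9053
[HCO3⁻] = α₁ × DIC = 0.9053 × 2.36 = 2.14 mmol/kg

[HCO3⁻] = 2.14 mmol/kg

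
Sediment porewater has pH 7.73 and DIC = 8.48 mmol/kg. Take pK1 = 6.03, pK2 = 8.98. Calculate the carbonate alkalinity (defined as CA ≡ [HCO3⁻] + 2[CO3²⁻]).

CA = 8.77 mmol/kg

CA = [HCO3⁻] + 2[CO3²⁻] = (α₁ + 2α₂)·DIC
At pH 7.73: [H⁺]/K1 = 10^-1.70 = 0.019953, K2/[H⁺] = 10^-1.25 = 0.056234
α₁ = 1/(1 + 0.019953 + 0.056234) = 1/1.0762 = 0.9292; α₂ = α₁·K2/[H⁺] = 0.05225
α₁ + 2α₂ = 1.0337
CA = 1.0337 × 8.48 = 8.77 mmol/kg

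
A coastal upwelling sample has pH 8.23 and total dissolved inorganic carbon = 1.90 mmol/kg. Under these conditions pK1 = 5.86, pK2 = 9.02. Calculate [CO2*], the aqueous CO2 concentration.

α₀ = 1 / (1 + K1/[H⁺] + K1K2/[H⁺]²) = 1 / (1 + 10^+2.37 + 10^+1.58)
   = 1 / (1 + 234.42 + 38.019) = 1/273.44 = 0.003657
[CO2*] = α₀ × DIC = 0.003657 × 1.90 = 0.00695 mmol/kg = 6.95 μmol/kg

[CO2*] = 6.95 μmol/kg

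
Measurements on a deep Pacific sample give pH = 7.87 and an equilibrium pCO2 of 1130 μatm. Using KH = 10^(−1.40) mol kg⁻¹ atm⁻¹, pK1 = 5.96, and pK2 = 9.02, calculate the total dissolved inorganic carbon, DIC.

[CO2*] = KH · pCO2 = 10^(−1.40) × 1130×10^-6 = 4.499×10^-5 mol/kg
α₀ = 1/(1 + K1/[H⁺] + K1K2/[H⁺]²) = 1/(1 + 10^+1.91 + 10^+0.76) = 0.01136
DIC = [CO2*]/α₀ = 4.499×10^-5 / 0.01136 = 3.96 mmol/kg

DIC = 3.96 mmol/kg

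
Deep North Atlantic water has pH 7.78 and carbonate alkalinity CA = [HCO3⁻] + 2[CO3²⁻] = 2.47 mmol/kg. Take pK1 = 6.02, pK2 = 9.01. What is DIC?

DIC = 2.38 mmol/kg

CA = [HCO3⁻] + 2[CO3²⁻] = (α₁ + 2α₂)·DIC
At pH 7.78: [H⁺]/K1 = 10^-1.76 = 0.017378, K2/[H⁺] = 10^-1.23 = 0.058884
α₁ = 1/(1 + 0.017378 + 0.058884) = 1/1.0763 = 0.9291; α₂ = α₁·K2/[H⁺] = 0.05471
α₁ + 2α₂ = 1.0386
DIC = CA / (α₁ + 2α₂) = 2.47 / 1.0386 = 2.38 mmol/kg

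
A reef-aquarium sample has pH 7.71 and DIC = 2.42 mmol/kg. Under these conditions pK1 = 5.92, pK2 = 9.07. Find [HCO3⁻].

α₁ = 1 / (1 + [H⁺]/K1 + K2/[H⁺]) = 1 / (1 + 10^-1.79 + 10^-1.36)
   = 1 / (1 + 0.016218 + 0.043652) = 1/1.0599 = 0.9435
[HCO3⁻] = α₁ × DIC = 0.9435 × 2.42 = 2.28 mmol/kg

[HCO3⁻] = 2.28 mmol/kg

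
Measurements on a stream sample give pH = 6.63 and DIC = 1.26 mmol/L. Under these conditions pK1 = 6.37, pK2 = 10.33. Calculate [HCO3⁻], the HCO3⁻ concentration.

α₁ = 1 / (1 + [H⁺]/K1 + K2/[H⁺]) = 1 / (1 + 10^-0.26 + 10^-3.70)
   = 1 / (1 + 0.54954 + 0.00019953) = 1/1.5497 = 0.6453
[HCO3⁻] = α₁ × DIC = 0.6453 × 1.26 = 0.813 mmol/L

[HCO3⁻] = 0.813 mmol/L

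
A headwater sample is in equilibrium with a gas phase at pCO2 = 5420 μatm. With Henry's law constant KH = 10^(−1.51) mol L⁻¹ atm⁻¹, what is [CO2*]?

KH = 10^(−1.51) = 3.090×10^-2 mol L⁻¹ atm⁻¹
[CO2*] = KH · pCO2 = 3.090×10^-2 × 5420×10^-6 atm = 1.67×10^-4 mol/L

[CO2*] = 167 μmol/L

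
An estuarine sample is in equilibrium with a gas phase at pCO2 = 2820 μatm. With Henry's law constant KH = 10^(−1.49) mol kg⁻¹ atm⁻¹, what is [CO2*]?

[CO2*] = 91.3 μmol/kg

KH = 10^(−1.49) = 3.236×10^-2 mol kg⁻¹ atm⁻¹
[CO2*] = KH · pCO2 = 3.236×10^-2 × 2820×10^-6 atm = 9.13×10^-5 mol/kg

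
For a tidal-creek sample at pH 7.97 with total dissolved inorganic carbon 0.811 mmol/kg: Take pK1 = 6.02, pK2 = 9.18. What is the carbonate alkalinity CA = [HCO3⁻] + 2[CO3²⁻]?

CA = 0.849 mmol/kg

CA = [HCO3⁻] + 2[CO3²⁻] = (α₁ + 2α₂)·DIC
At pH 7.97: [H⁺]/K1 = 10^-1.95 = 0.011220, K2/[H⁺] = 10^-1.21 = 0.061660
α₁ = 1/(1 + 0.011220 + 0.061660) = 1/1.0729 = 0.9321; α₂ = α₁·K2/[H⁺] = 0.05747
α₁ + 2α₂ = 1.0470
CA = 1.0470 × 0.811 = 0.849 mmol/kg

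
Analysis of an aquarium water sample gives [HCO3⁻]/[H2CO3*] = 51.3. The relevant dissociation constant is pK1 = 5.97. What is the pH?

From K1 = [H⁺][HCO3⁻]/[H2CO3*]:  pH = pK1 + log₁₀([HCO3⁻]/[H2CO3*])
log₁₀(51.3) = +1.710
pH = 5.97 + (+1.710) = 7.68

pH = 7.68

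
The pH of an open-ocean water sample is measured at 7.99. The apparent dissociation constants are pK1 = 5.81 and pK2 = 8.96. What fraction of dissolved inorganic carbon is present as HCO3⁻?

α₁ = 0.898

α₁ = 1 / (1 + [H⁺]/K1 + K2/[H⁺]) = 1 / (1 + 10^-2.18 + 10^-0.97)
   = 1 / (1 + 0.0066069 + 0.10715) = 1/1.1138 = 0.8979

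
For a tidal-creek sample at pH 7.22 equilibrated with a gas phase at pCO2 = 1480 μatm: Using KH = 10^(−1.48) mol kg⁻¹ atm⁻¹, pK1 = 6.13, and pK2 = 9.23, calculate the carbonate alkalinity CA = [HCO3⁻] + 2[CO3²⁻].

[CO2*] = KH · pCO2 = 10^(−1.48) × 1480×10^-6 = 4.901×10^-5 mol/kg
α₀ = 1/(1 + K1/[H⁺] + K1K2/[H⁺]²) = 1/(1 + 10^+1.09 + 10^-0.92) = 0.07450
DIC = [CO2*]/α₀ = 4.901×10^-5 / 0.07450 = 0.6578 mmol/kg
CA = (α₁ + 2α₂)·DIC = (0.9165 + 2×0.008957) × 0.6578 = 0.615 mmol/kg

CA = 0.615 mmol/kg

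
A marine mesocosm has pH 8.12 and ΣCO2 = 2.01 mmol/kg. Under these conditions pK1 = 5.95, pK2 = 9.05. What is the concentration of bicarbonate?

[HCO3⁻] = 1.79 mmol/kg

α₁ = 1 / (1 + [H⁺]/K1 + K2/[H⁺]) = 1 / (1 + 10^-2.17 + 10^-0.93)
   = 1 / (1 + 0.0067608 + 0.11749) = 1/1.1243 = 0.8895
[HCO3⁻] = α₁ × DIC = 0.8895 × 2.01 = 1.79 mmol/kg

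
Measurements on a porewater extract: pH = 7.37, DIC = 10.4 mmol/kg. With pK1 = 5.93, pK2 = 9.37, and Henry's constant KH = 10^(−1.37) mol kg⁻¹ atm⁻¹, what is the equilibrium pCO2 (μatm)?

pCO2 = 8460 μatm

α₀ = 1 / (1 + K1/[H⁺] + K1K2/[H⁺]²) = 1 / (1 + 10^+1.44 + 10^-0.56)
   = 1 / (1 + 27.542 + 0.27542) = 1/28.818 = 0.03470
[CO2*] = α₀ × DIC = 0.03470 × 10.4 = 0.3609 mmol/kg
pCO2 = [CO2*]/KH = 3.609×10^-4 / 4.266×10^-2 = 8460 μatm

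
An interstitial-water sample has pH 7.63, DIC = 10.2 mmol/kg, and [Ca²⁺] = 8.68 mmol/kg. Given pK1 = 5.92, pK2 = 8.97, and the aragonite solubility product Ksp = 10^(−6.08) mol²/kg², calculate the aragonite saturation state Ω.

Ω = 4.57

α₂ = 1 / (1 + [H⁺]/K2 + [H⁺]²/(K1K2)) = 1 / (1 + 10^+1.34 + 10^-0.37)
   = 1 / (1 + 21.878 + 0.42658) = 1/23.304 = 0.04291
[CO3²⁻] = α₂ × DIC = 0.04291 × 10.2 = 0.4377 mmol/kg
Ksp = 10^(−6.08) = 8.318×10^-7
Ω = [Ca²⁺][CO3²⁻]/Ksp = (8.68×10^-3)(4.377×10^-4) / 8.318×10^-7 = 4.57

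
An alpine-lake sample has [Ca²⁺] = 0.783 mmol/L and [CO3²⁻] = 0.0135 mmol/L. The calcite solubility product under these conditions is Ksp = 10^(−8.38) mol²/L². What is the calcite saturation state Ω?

Ω = 2.54

Ksp = 10^(−8.38) = 4.169×10^-9
Ω = [Ca²⁺][CO3²⁻]/Ksp = (0.783×10^-3)(0.0135×10^-3) / 4.169×10^-9 = 2.54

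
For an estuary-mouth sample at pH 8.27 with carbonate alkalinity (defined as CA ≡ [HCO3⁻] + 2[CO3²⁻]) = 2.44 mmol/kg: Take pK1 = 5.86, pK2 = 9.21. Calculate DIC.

DIC = 2.22 mmol/kg

CA = [HCO3⁻] + 2[CO3²⁻] = (α₁ + 2α₂)·DIC
At pH 8.27: [H⁺]/K1 = 10^-2.41 = 0.0038905, K2/[H⁺] = 10^-0.94 = 0.11482
α₁ = 1/(1 + 0.0038905 + 0.11482) = 1/1.1187 = 0.8939; α₂ = α₁·K2/[H⁺] = 0.1026
α₁ + 2α₂ = 1.0992
DIC = CA / (α₁ + 2α₂) = 2.44 / 1.0992 = 2.22 mmol/kg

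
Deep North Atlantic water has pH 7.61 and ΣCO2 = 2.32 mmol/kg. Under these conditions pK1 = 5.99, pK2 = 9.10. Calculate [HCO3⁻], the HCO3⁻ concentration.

α₁ = 1 / (1 + [H⁺]/K1 + K2/[H⁺]) = 1 / (1 + 10^-1.62 + 10^-1.49)
   = 1 / (1 + 0.023988 + 0.032359) = 1/1.0563 = 0.9467
[HCO3⁻] = α₁ × DIC = 0.9467 × 2.32 = 2.20 mmol/kg

[HCO3⁻] = 2.20 mmol/kg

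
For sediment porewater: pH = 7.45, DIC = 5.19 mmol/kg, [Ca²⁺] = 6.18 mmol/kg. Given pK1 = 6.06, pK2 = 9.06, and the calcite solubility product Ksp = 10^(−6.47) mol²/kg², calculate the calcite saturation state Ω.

Ω = 2.18

α₂ = 1 / (1 + [H⁺]/K2 + [H⁺]²/(K1K2)) = 1 / (1 + 10^+1.61 + 10^+0.22)
   = 1 / (1 + 40.738 + 1.6596) = 1/43.398 = 0.02304
[CO3²⁻] = α₂ × DIC = 0.02304 × 5.19 = 0.1196 mmol/kg
Ksp = 10^(−6.47) = 3.388×10^-7
Ω = [Ca²⁺][CO3²⁻]/Ksp = (6.18×10^-3)(1.196×10^-4) / 3.388×10^-7 = 2.18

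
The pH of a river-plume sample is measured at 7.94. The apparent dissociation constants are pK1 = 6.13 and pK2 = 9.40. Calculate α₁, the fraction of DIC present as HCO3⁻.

α₁ = 1 / (1 + [H⁺]/K1 + K2/[H⁺]) = 1 / (1 + 10^-1.81 + 10^-1.46)
   = 1 / (1 + 0.015488 + 0.034674) = 1/1.0502 = 0.9522

α₁ = 0.952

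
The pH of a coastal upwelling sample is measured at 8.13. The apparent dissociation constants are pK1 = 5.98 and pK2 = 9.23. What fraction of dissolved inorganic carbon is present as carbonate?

α₂ = 0.0731

α₂ = 1 / (1 + [H⁺]/K2 + [H⁺]²/(K1K2)) = 1 / (1 + 10^+1.10 + 10^-1.05)
   = 1 / (1 + 12.589 + 0.089125) = 1/13.678 = 0.07311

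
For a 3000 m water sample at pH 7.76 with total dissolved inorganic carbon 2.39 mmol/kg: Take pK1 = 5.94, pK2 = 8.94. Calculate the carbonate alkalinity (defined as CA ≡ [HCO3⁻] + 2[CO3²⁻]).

CA = [HCO3⁻] + 2[CO3²⁻] = (α₁ + 2α₂)·DIC
At pH 7.76: [H⁺]/K1 = 10^-1.82 = 0.015136, K2/[H⁺] = 10^-1.18 = 0.066069
α₁ = 1/(1 + 0.015136 + 0.066069) = 1/1.0812 = 0.9249; α₂ = α₁·K2/[H⁺] = 0.06111
α₁ + 2α₂ = 1.0471
CA = 1.0471 × 2.39 = 2.50 mmol/kg

CA = 2.50 mmol/kg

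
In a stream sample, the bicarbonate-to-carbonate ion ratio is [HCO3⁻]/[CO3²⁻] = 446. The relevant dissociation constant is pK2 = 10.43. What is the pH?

From K2 = [H⁺][CO3²⁻]/[HCO3⁻]:  pH = pK2 − log₁₀([HCO3⁻]/[CO3²⁻])
log₁₀(446) = +2.649
pH = 10.43 − (+2.649) = 7.78

pH = 7.78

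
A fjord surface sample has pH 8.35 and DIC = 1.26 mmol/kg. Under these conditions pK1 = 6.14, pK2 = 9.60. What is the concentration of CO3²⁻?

α₂ = 1 / (1 + [H⁺]/K2 + [H⁺]²/(K1K2)) = 1 / (1 + 10^+1.25 + 10^-0.96)
   = 1 / (1 + 17.783 + 0.10965) = 1/18.892 = 0.05293
[CO3²⁻] = α₂ × DIC = 0.05293 × 1.26 = 0.0667 mmol/kg

[CO3²⁻] = 0.0667 mmol/kg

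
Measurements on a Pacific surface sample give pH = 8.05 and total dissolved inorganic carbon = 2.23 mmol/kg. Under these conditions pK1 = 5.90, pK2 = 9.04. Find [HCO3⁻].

α₁ = 1 / (1 + [H⁺]/K1 + K2/[H⁺]) = 1 / (1 + 10^-2.15 + 10^-0.99)
   = 1 / (1 + 0.0070795 + 0.10233) = 1/1.1094 = 0.9014
[HCO3⁻] = α₁ × DIC = 0.9014 × 2.23 = 2.01 mmol/kg

[HCO3⁻] = 2.01 mmol/kg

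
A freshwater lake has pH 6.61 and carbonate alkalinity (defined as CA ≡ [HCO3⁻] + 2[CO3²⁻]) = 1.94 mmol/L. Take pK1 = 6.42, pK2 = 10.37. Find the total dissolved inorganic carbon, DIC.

DIC = 3.19 mmol/L

CA = [HCO3⁻] + 2[CO3²⁻] = (α₁ + 2α₂)·DIC
At pH 6.61: [H⁺]/K1 = 10^-0.19 = 0.64565, K2/[H⁺] = 10^-3.76 = 0.00017378
α₁ = 1/(1 + 0.64565 + 0.00017378) = 1/1.6458 = 0.6076; α₂ = α₁·K2/[H⁺] = 0.0001056
α₁ + 2α₂ = 0.6078
DIC = CA / (α₁ + 2α₂) = 1.94 / 0.6078 = 3.19 mmol/L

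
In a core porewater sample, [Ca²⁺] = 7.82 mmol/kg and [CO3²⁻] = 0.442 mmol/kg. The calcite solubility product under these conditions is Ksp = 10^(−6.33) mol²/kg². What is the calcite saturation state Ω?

Ω = 7.39

Ksp = 10^(−6.33) = 4.677×10^-7
Ω = [Ca²⁺][CO3²⁻]/Ksp = (7.82×10^-3)(0.442×10^-3) / 4.677×10^-7 = 7.39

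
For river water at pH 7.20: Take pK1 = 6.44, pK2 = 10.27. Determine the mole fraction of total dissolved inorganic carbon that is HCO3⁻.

α₁ = 1 / (1 + [H⁺]/K1 + K2/[H⁺]) = 1 / (1 + 10^-0.76 + 10^-3.07)
   = 1 / (1 + 0.17378 + 0.00085114) = 1/1.1746 = 0.8513

α₁ = 0.851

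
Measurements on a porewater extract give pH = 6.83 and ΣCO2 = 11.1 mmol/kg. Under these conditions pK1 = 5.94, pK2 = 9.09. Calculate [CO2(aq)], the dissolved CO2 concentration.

α₀ = 1 / (1 + K1/[H⁺] + K1K2/[H⁺]²) = 1 / (1 + 10^+0.89 + 10^-1.37)
   = 1 / (1 + 7.7625 + 0.042658) = 1/8.8051 = 0.1136
[CO2*] = α₀ × DIC = 0.1136 × 11.1 = 1.26 mmol/kg

[CO2*] = 1.26 mmol/kg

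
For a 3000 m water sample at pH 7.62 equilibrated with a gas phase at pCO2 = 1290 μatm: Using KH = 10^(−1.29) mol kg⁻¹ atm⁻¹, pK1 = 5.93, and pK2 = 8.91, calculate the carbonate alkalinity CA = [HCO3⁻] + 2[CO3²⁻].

CA = 3.57 mmol/kg

[CO2*] = KH · pCO2 = 10^(−1.29) × 1290×10^-6 = 6.616×10^-5 mol/kg
α₀ = 1/(1 + K1/[H⁺] + K1K2/[H⁺]²) = 1/(1 + 10^+1.69 + 10^+0.40) = 0.01905
DIC = [CO2*]/α₀ = 6.616×10^-5 / 0.01905 = 3.473 mmol/kg
CA = (α₁ + 2α₂)·DIC = (0.9331 + 2×0.04785) × 3.473 = 3.57 mmol/kg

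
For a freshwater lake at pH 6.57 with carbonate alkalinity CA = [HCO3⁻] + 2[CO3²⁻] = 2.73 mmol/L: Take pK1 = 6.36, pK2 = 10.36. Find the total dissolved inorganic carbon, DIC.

CA = [HCO3⁻] + 2[CO3²⁻] = (α₁ + 2α₂)·DIC
At pH 6.57: [H⁺]/K1 = 10^-0.21 = 0.61660, K2/[H⁺] = 10^-3.79 = 0.00016218
α₁ = 1/(1 + 0.61660 + 0.00016218) = 1/1.6168 = 0.6185; α₂ = α₁·K2/[H⁺] = 0.0001003
α₁ + 2α₂ = 0.6187
DIC = CA / (α₁ + 2α₂) = 2.73 / 0.6187 = 4.41 mmol/L

DIC = 4.41 mmol/L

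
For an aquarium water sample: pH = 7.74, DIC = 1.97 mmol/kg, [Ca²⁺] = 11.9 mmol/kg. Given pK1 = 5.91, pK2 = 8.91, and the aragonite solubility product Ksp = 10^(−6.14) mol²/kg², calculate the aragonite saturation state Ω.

Ω = 2.02

α₂ = 1 / (1 + [H⁺]/K2 + [H⁺]²/(K1K2)) = 1 / (1 + 10^+1.17 + 10^-0.66)
   = 1 / (1 + 14.791 + 0.21878) = 1/16.010 = 0.06246
[CO3²⁻] = α₂ × DIC = 0.06246 × 1.97 = 0.1230 mmol/kg
Ksp = 10^(−6.14) = 7.244×10^-7
Ω = [Ca²⁺][CO3²⁻]/Ksp = (11.9×10^-3)(1.230×10^-4) / 7.244×10^-7 = 2.02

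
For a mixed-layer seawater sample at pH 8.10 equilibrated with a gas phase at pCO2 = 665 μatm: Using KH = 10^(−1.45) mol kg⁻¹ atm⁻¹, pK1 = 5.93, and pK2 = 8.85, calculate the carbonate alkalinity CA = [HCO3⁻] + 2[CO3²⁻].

CA = 4.73 mmol/kg

[CO2*] = KH · pCO2 = 10^(−1.45) × 665×10^-6 = 2.360×10^-5 mol/kg
α₀ = 1/(1 + K1/[H⁺] + K1K2/[H⁺]²) = 1/(1 + 10^+2.17 + 10^+1.42) = 0.005707
DIC = [CO2*]/α₀ = 2.360×10^-5 / 0.005707 = 4.134 mmol/kg
CA = (α₁ + 2α₂)·DIC = (0.8442 + 2×0.1501) × 4.134 = 4.73 mmol/kg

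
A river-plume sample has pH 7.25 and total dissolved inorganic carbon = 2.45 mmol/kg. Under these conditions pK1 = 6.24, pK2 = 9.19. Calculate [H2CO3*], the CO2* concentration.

[CO2*] = 0.216 mmol/kg

α₀ = 1 / (1 + K1/[H⁺] + K1K2/[H⁺]²) = 1 / (1 + 10^+1.01 + 10^-0.93)
   = 1 / (1 + 10.233 + 0.11749) = 1/11.350 = 0.08810
[CO2*] = α₀ × DIC = 0.08810 × 2.45 = 0.216 mmol/kg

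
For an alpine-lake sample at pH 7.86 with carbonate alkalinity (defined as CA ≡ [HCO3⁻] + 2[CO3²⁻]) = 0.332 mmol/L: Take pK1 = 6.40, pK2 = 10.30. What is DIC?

CA = [HCO3⁻] + 2[CO3²⁻] = (α₁ + 2α₂)·DIC
At pH 7.86: [H⁺]/K1 = 10^-1.46 = 0.034674, K2/[H⁺] = 10^-2.44 = 0.0036308
α₁ = 1/(1 + 0.034674 + 0.0036308) = 1/1.0383 = 0.9631; α₂ = α₁·K2/[H⁺] = 0.003497
α₁ + 2α₂ = 0.9701
DIC = CA / (α₁ + 2α₂) = 0.332 / 0.9701 = 0.342 mmol/L

DIC = 0.342 mmol/L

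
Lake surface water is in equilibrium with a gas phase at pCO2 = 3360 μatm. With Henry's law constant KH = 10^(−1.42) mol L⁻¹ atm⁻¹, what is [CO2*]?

[CO2*] = 128 μmol/L

KH = 10^(−1.42) = 3.802×10^-2 mol L⁻¹ atm⁻¹
[CO2*] = KH · pCO2 = 3.802×10^-2 × 3360×10^-6 atm = 1.28×10^-4 mol/L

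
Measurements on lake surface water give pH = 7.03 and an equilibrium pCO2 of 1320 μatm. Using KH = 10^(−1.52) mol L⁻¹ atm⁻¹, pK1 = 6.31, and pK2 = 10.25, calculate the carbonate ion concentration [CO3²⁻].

[CO2*] = KH · pCO2 = 10^(−1.52) × 1320×10^-6 = 3.986×10^-5 mol/L
α₀ = 1/(1 + K1/[H⁺] + K1K2/[H⁺]²) = 1/(1 + 10^+0.72 + 10^-2.50) = 0.1600
DIC = [CO2*]/α₀ = 3.986×10^-5 / 0.1600 = 0.2492 mmol/L
[CO3²⁻] = α₂·DIC; α₂ = 0.0005059, so [CO3²⁻] = 0.0005059 × 0.2492 = 0.000126 mmol/L = 0.126 μmol/L

[CO3²⁻] = 0.126 μmol/L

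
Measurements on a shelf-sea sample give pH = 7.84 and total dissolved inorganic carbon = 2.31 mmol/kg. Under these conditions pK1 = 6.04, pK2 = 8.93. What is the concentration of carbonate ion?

α₂ = 1 / (1 + [H⁺]/K2 + [H⁺]²/(K1K2)) = 1 / (1 + 10^+1.09 + 10^-0.71)
   = 1 / (1 + 12.303 + 0.19498) = 1/13.498 = 0.07409
[CO3²⁻] = α₂ × DIC = 0.07409 × 2.31 = 0.171 mmol/kg

[CO3²⁻] = 0.171 mmol/kg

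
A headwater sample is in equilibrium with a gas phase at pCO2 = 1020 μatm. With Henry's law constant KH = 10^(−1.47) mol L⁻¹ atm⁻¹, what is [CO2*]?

[CO2*] = 34.6 μmol/L

KH = 10^(−1.47) = 3.388×10^-2 mol L⁻¹ atm⁻¹
[CO2*] = KH · pCO2 = 3.388×10^-2 × 1020×10^-6 atm = 3.46×10^-5 mol/L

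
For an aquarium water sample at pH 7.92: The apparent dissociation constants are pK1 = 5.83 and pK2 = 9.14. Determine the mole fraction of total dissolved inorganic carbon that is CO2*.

α₀ = 1 / (1 + K1/[H⁺] + K1K2/[H⁺]²) = 1 / (1 + 10^+2.09 + 10^+0.87)
   = 1 / (1 + 123.03 + 7.4131) = 1/131.44 = 0.007608

α₀ = 0.00761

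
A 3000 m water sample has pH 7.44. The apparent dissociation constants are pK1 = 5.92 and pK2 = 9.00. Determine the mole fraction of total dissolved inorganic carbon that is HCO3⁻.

α₁ = 1 / (1 + [H⁺]/K1 + K2/[H⁺]) = 1 / (1 + 10^-1.52 + 10^-1.56)
   = 1 / (1 + 0.030200 + 0.027542) = 1/1.0577 = 0.9454

α₁ = 0.945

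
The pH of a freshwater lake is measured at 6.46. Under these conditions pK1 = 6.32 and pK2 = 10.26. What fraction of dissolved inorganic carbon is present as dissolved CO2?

α₀ = 1 / (1 + K1/[H⁺] + K1K2/[H⁺]²) = 1 / (1 + 10^+0.14 + 10^-3.66)
   = 1 / (1 + 1.3804 + 0.00021878) = 1/2.3806 = 0.4201

α₀ = 0.420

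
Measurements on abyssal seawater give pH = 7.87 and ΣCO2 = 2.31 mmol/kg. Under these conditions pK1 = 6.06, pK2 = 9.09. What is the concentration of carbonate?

α₂ = 1 / (1 + [H⁺]/K2 + [H⁺]²/(K1K2)) = 1 / (1 + 10^+1.22 + 10^-0.59)
   = 1 / (1 + 16.596 + 0.25704) = 1/17.853 = 0.05601
[CO3²⁻] = α₂ × DIC = 0.05601 × 2.31 = 0.129 mmol/kg

[CO3²⁻] = 0.129 mmol/kg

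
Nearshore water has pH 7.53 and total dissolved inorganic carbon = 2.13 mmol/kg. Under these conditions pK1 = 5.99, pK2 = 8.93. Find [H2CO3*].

[CO2*] = 0.0575 mmol/kg

α₀ = 1 / (1 + K1/[H⁺] + K1K2/[H⁺]²) = 1 / (1 + 10^+1.54 + 10^+0.14)
   = 1 / (1 + 34.674 + 1.3804) = 1/37.054 = 0.02699
[CO2*] = α₀ × DIC = 0.02699 × 2.13 = 0.0575 mmol/kg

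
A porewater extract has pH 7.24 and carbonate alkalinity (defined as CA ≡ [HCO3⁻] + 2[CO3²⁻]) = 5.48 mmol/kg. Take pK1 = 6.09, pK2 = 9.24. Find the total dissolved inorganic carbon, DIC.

CA = [HCO3⁻] + 2[CO3²⁻] = (α₁ + 2α₂)·DIC
At pH 7.24: [H⁺]/K1 = 10^-1.15 = 0.070795, K2/[H⁺] = 10^-2.00 = 0.010000
α₁ = 1/(1 + 0.070795 + 0.010000) = 1/1.0808 = 0.9252; α₂ = α₁·K2/[H⁺] = 0.009252
α₁ + 2α₂ = 0.9438
DIC = CA / (α₁ + 2α₂) = 5.48 / 0.9438 = 5.81 mmol/kg

DIC = 5.81 mmol/kg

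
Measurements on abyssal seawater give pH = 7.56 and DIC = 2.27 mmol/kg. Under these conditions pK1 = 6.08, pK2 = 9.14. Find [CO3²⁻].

α₂ = 1 / (1 + [H⁺]/K2 + [H⁺]²/(K1K2)) = 1 / (1 + 10^+1.58 + 10^+0.10)
   = 1 / (1 + 38.019 + 1.2589) = 1/40.278 = 0.02483
[CO3²⁻] = α₂ × DIC = 0.02483 × 2.27 = 0.0564 mmol/kg

[CO3²⁻] = 0.0564 mmol/kg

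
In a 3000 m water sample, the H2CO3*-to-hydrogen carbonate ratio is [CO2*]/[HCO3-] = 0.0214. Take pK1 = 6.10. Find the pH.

pH = 7.77

From K1 = [H⁺][HCO3-]/[CO2*]:  pH = pK1 − log₁₀([CO2*]/[HCO3-])
log₁₀(0.0214) = -1.670
pH = 6.10 − (-1.670) = 7.77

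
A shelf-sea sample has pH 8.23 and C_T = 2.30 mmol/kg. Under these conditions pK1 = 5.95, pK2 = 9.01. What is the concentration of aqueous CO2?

α₀ = 1 / (1 + K1/[H⁺] + K1K2/[H⁺]²) = 1 / (1 + 10^+2.28 + 10^+1.50)
   = 1 / (1 + 190.55 + 31.623) = 1/223.17 = 0.004481
[CO2*] = α₀ × DIC = 0.004481 × 2.30 = 0.0103 mmol/kg = 10.3 μmol/kg

[CO2*] = 10.3 μmol/kg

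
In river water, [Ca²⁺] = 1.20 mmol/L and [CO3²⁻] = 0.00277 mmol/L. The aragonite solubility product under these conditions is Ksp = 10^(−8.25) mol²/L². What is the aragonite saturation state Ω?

Ω = 0.591

Ksp = 10^(−8.25) = 5.623×10^-9
Ω = [Ca²⁺][CO3²⁻]/Ksp = (1.20×10^-3)(0.00277×10^-3) / 5.623×10^-9 = 0.591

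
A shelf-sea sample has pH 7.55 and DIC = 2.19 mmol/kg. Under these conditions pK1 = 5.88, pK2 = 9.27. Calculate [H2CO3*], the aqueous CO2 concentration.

α₀ = 1 / (1 + K1/[H⁺] + K1K2/[H⁺]²) = 1 / (1 + 10^+1.67 + 10^-0.05)
   = 1 / (1 + 46.774 + 0.89125) = 1/48.665 = 0.02055
[CO2*] = α₀ × DIC = 0.02055 × 2.19 = 0.0450 mmol/kg

[CO2*] = 0.0450 mmol/kg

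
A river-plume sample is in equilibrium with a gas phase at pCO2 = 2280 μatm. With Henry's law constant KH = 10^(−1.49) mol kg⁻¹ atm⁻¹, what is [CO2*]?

KH = 10^(−1.49) = 3.236×10^-2 mol kg⁻¹ atm⁻¹
[CO2*] = KH · pCO2 = 3.236×10^-2 × 2280×10^-6 atm = 7.38×10^-5 mol/kg

[CO2*] = 73.8 μmol/kg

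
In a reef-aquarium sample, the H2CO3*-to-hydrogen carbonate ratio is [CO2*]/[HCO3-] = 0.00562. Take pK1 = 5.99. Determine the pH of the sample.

From K1 = [H⁺][HCO3-]/[CO2*]:  pH = pK1 − log₁₀([CO2*]/[HCO3-])
log₁₀(0.00562) = -2.250
pH = 5.99 − (-2.250) = 8.24

pH = 8.24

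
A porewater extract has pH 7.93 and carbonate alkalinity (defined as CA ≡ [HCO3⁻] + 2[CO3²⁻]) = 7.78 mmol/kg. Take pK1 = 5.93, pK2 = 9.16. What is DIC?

DIC = 7.44 mmol/kg

CA = [HCO3⁻] + 2[CO3²⁻] = (α₁ + 2α₂)·DIC
At pH 7.93: [H⁺]/K1 = 10^-2.00 = 0.010000, K2/[H⁺] = 10^-1.23 = 0.058884
α₁ = 1/(1 + 0.010000 + 0.058884) = 1/1.0689 = 0.9356; α₂ = α₁·K2/[H⁺] = 0.05509
α₁ + 2α₂ = 1.0457
DIC = CA / (α₁ + 2α₂) = 7.78 / 1.0457 = 7.44 mmol/kg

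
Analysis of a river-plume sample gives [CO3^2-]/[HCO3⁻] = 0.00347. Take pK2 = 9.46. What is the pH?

From K2 = [H⁺][CO3^2-]/[HCO3⁻]:  pH = pK2 + log₁₀([CO3^2-]/[HCO3⁻])
log₁₀(0.00347) = -2.460
pH = 9.46 + (-2.460) = 7.00

pH = 7.00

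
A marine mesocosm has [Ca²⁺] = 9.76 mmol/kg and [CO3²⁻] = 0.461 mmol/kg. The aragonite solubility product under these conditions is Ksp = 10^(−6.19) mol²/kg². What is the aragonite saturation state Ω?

Ω = 6.97

Ksp = 10^(−6.19) = 6.457×10^-7
Ω = [Ca²⁺][CO3²⁻]/Ksp = (9.76×10^-3)(0.461×10^-3) / 6.457×10^-7 = 6.97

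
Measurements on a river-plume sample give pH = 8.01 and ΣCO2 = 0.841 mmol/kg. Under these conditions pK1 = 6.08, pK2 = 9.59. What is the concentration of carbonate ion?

[CO3²⁻] = 0.0213 mmol/kg

α₂ = 1 / (1 + [H⁺]/K2 + [H⁺]²/(K1K2)) = 1 / (1 + 10^+1.58 + 10^-0.35)
   = 1 / (1 + 38.019 + 0.44668) = 1/39.466 = 0.02534
[CO3²⁻] = α₂ × DIC = 0.02534 × 0.841 = 0.0213 mmol/kg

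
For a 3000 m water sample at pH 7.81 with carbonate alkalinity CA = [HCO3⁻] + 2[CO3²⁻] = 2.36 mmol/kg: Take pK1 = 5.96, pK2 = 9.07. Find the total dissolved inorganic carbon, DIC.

DIC = 2.27 mmol/kg

CA = [HCO3⁻] + 2[CO3²⁻] = (α₁ + 2α₂)·DIC
At pH 7.81: [H⁺]/K1 = 10^-1.85 = 0.014125, K2/[H⁺] = 10^-1.26 = 0.054954
α₁ = 1/(1 + 0.014125 + 0.054954) = 1/1.0691 = 0.9354; α₂ = α₁·K2/[H⁺] = 0.05140
α₁ + 2α₂ = 1.0382
DIC = CA / (α₁ + 2α₂) = 2.36 / 1.0382 = 2.27 mmol/kg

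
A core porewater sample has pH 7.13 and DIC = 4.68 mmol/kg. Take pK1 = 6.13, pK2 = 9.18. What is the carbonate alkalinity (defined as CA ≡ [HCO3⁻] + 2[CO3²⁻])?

CA = [HCO3⁻] + 2[CO3²⁻] = (α₁ + 2α₂)·DIC
At pH 7.13: [H⁺]/K1 = 10^-1.00 = 0.10000, K2/[H⁺] = 10^-2.05 = 0.0089125
α₁ = 1/(1 + 0.10000 + 0.0089125) = 1/1.1089 = 0.9018; α₂ = α₁·K2/[H⁺] = 0.008037
α₁ + 2α₂ = 0.9179
CA = 0.9179 × 4.68 = 4.30 mmol/kg

CA = 4.30 mmol/kg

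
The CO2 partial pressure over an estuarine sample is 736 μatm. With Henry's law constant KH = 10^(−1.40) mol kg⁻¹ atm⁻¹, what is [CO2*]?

KH = 10^(−1.40) = 3.981×10^-2 mol kg⁻¹ atm⁻¹
[CO2*] = KH · pCO2 = 3.981×10^-2 × 736×10^-6 atm = 2.93×10^-5 mol/kg

[CO2*] = 29.3 μmol/kg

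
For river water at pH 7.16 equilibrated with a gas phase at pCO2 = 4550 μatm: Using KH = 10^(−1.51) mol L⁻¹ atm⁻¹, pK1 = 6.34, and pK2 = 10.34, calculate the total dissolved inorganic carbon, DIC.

DIC = 1.07 mmol/L

[CO2*] = KH · pCO2 = 10^(−1.51) × 4550×10^-6 = 1.406×10^-4 mol/L
α₀ = 1/(1 + K1/[H⁺] + K1K2/[H⁺]²) = 1/(1 + 10^+0.82 + 10^-2.36) = 0.1314
DIC = [CO2*]/α₀ = 1.406×10^-4 / 0.1314 = 1.07 mmol/L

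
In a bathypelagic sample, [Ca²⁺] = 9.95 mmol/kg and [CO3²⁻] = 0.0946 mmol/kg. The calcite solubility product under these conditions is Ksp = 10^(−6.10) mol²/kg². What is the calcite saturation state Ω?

Ksp = 10^(−6.10) = 7.943×10^-7
Ω = [Ca²⁺][CO3²⁻]/Ksp = (9.95×10^-3)(0.0946×10^-3) / 7.943×10^-7 = 1.18

Ω = 1.18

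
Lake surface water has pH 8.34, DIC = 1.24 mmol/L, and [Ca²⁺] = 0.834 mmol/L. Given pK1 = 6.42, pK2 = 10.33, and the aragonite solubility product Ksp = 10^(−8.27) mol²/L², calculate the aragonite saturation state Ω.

Ω = 1.93

α₂ = 1 / (1 + [H⁺]/K2 + [H⁺]²/(K1K2)) = 1 / (1 + 10^+1.99 + 10^+0.07)
   = 1 / (1 + 97.724 + 1.1749) = 1/99.899 = 0.01001
[CO3²⁻] = α₂ × DIC = 0.01001 × 1.24 = 0.01241 mmol/L = 12.41 μmol/L
Ksp = 10^(−8.27) = 5.370×10^-9
Ω = [Ca²⁺][CO3²⁻]/Ksp = (0.834×10^-3)(1.241×10^-5) / 5.370×10^-9 = 1.93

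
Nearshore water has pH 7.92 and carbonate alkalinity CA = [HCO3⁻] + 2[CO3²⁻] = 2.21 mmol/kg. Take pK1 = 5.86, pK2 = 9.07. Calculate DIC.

CA = [HCO3⁻] + 2[CO3²⁻] = (α₁ + 2α₂)·DIC
At pH 7.92: [H⁺]/K1 = 10^-2.06 = 0.0087096, K2/[H⁺] = 10^-1.15 = 0.070795
α₁ = 1/(1 + 0.0087096 + 0.070795) = 1/1.0795 = 0.9264; α₂ = α₁·K2/[H⁺] = 0.06558
α₁ + 2α₂ = 1.0575
DIC = CA / (α₁ + 2α₂) = 2.21 / 1.0575 = 2.09 mmol/kg

DIC = 2.09 mmol/kg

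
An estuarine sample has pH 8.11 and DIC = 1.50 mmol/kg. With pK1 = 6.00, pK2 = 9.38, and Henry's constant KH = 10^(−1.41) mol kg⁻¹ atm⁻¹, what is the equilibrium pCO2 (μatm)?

α₀ = 1 / (1 + K1/[H⁺] + K1K2/[H⁺]²) = 1 / (1 + 10^+2.11 + 10^+0.84)
   = 1 / (1 + 128.82 + 6.9183) = 1/136.74 = 0.007313
[CO2*] = α₀ × DIC = 0.007313 × 1.50 = 0.01097 mmol/kg = 10.97 μmol/kg
pCO2 = [CO2*]/KH = 1.097×10^-5 / 3.890×10^-2 = 282 μatm

pCO2 = 282 μatm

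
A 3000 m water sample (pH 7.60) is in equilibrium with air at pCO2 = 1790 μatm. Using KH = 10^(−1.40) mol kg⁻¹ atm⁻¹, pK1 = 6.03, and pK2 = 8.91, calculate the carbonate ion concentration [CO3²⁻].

[CO2*] = KH · pCO2 = 10^(−1.40) × 1790×10^-6 = 7.126×10^-5 mol/kg
α₀ = 1/(1 + K1/[H⁺] + K1K2/[H⁺]²) = 1/(1 + 10^+1.57 + 10^+0.26) = 0.02502
DIC = [CO2*]/α₀ = 7.126×10^-5 / 0.02502 = 2.849 mmol/kg
[CO3²⁻] = α₂·DIC; α₂ = 0.04552, so [CO3²⁻] = 0.04552 × 2.849 = 0.130 mmol/kg

[CO3²⁻] = 0.130 mmol/kg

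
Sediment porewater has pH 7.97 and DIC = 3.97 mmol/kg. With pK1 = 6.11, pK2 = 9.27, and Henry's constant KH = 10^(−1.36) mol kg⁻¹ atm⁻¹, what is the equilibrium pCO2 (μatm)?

pCO2 = 1180 μatm

α₀ = 1 / (1 + K1/[H⁺] + K1K2/[H⁺]²) = 1 / (1 + 10^+1.86 + 10^+0.56)
   = 1 / (1 + 72.444 + 3.6308) = 1/77.074 = 0.01297
[CO2*] = α₀ × DIC = 0.01297 × 3.97 = 0.05151 mmol/kg
pCO2 = [CO2*]/KH = 5.151×10^-5 / 4.365×10^-2 = 1180 μatm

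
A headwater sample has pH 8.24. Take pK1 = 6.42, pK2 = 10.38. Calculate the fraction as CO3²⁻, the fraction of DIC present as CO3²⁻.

α₂ = 0.00709

α₂ = 1 / (1 + [H⁺]/K2 + [H⁺]²/(K1K2)) = 1 / (1 + 10^+2.14 + 10^+0.32)
   = 1 / (1 + 138.04 + 2.0893) = 1/141.13 = 0.007086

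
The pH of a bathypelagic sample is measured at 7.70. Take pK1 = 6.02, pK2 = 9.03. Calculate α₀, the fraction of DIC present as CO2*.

α₀ = 0.0196

α₀ = 1 / (1 + K1/[H⁺] + K1K2/[H⁺]²) = 1 / (1 + 10^+1.68 + 10^+0.35)
   = 1 / (1 + 47.863 + 2.2387) = 1/51.102 = 0.01957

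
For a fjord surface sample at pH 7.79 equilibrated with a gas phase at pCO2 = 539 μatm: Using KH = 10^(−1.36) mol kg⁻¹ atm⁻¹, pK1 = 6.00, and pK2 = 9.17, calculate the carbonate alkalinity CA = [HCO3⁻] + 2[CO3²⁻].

CA = 1.57 mmol/kg

[CO2*] = KH · pCO2 = 10^(−1.36) × 539×10^-6 = 2.353×10^-5 mol/kg
α₀ = 1/(1 + K1/[H⁺] + K1K2/[H⁺]²) = 1/(1 + 10^+1.79 + 10^+0.41) = 0.01533
DIC = [CO2*]/α₀ = 2.353×10^-5 / 0.01533 = 1.535 mmol/kg
CA = (α₁ + 2α₂)·DIC = (0.9453 + 2×0.03941) × 1.535 = 1.57 mmol/kg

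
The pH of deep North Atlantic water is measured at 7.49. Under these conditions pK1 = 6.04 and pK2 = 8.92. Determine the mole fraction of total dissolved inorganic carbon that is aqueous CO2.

α₀ = 0.0331

α₀ = 1 / (1 + K1/[H⁺] + K1K2/[H⁺]²) = 1 / (1 + 10^+1.45 + 10^+0.02)
   = 1 / (1 + 28.184 + 1.0471) = 1/30.231 = 0.03308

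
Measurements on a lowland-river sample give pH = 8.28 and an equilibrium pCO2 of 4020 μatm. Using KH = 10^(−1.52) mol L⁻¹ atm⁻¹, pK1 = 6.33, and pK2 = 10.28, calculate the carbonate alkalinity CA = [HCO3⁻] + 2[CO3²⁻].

CA = 11.0 mmol/L

[CO2*] = KH · pCO2 = 10^(−1.52) × 4020×10^-6 = 1.214×10^-4 mol/L
α₀ = 1/(1 + K1/[H⁺] + K1K2/[H⁺]²) = 1/(1 + 10^+1.95 + 10^-0.05) = 0.01099
DIC = [CO2*]/α₀ = 1.214×10^-4 / 0.01099 = 11.05 mmol/L
CA = (α₁ + 2α₂)·DIC = (0.9792 + 2×0.009792) × 11.05 = 11.0 mmol/L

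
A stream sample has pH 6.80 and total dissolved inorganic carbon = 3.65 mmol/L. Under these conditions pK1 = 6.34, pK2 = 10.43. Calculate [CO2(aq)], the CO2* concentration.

α₀ = 1 / (1 + K1/[H⁺] + K1K2/[H⁺]²) = 1 / (1 + 10^+0.46 + 10^-3.17)
   = 1 / (1 + 2.8840 + 0.00067608) = 1/3.8847 = 0.2574
[CO2*] = α₀ × DIC = 0.2574 × 3.65 = 0.940 mmol/L

[CO2*] = 0.940 mmol/L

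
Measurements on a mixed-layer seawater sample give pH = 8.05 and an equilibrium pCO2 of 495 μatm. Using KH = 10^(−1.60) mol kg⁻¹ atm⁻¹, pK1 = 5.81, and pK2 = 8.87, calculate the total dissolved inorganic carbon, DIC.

[CO2*] = KH · pCO2 = 10^(−1.60) × 495×10^-6 = 1.243×10^-5 mol/kg
α₀ = 1/(1 + K1/[H⁺] + K1K2/[H⁺]²) = 1/(1 + 10^+2.24 + 10^+1.42) = 0.004973
DIC = [CO2*]/α₀ = 1.243×10^-5 / 0.004973 = 2.50 mmol/kg

DIC = 2.50 mmol/kg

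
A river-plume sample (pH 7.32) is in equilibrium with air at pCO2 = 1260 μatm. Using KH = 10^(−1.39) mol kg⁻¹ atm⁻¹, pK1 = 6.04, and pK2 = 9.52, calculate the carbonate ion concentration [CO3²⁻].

[CO2*] = KH · pCO2 = 10^(−1.39) × 1260×10^-6 = 5.133×10^-5 mol/kg
α₀ = 1/(1 + K1/[H⁺] + K1K2/[H⁺]²) = 1/(1 + 10^+1.28 + 10^-0.92) = 0.04957
DIC = [CO2*]/α₀ = 5.133×10^-5 / 0.04957 = 1.036 mmol/kg
[CO3²⁻] = α₂·DIC; α₂ = 0.005959, so [CO3²⁻] = 0.005959 × 1.036 = 0.00617 mmol/kg = 6.17 μmol/kg

[CO3²⁻] = 6.17 μmol/kg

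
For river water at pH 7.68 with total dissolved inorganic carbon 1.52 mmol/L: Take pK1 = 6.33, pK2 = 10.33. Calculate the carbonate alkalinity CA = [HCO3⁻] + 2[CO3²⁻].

CA = 1.46 mmol/L

CA = [HCO3⁻] + 2[CO3²⁻] = (α₁ + 2α₂)·DIC
At pH 7.68: [H⁺]/K1 = 10^-1.35 = 0.044668, K2/[H⁺] = 10^-2.65 = 0.0022387
α₁ = 1/(1 + 0.044668 + 0.0022387) = 1/1.0469 = 0.9552; α₂ = α₁·K2/[H⁺] = 0.002138
α₁ + 2α₂ = 0.9595
CA = 0.9595 × 1.52 = 1.46 mmol/L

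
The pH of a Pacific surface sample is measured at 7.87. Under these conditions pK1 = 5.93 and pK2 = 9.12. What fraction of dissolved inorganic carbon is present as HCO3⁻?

α₁ = 0.937

α₁ = 1 / (1 + [H⁺]/K1 + K2/[H⁺]) = 1 / (1 + 10^-1.94 + 10^-1.25)
   = 1 / (1 + 0.011482 + 0.056234) = 1/1.0677 = 0.9366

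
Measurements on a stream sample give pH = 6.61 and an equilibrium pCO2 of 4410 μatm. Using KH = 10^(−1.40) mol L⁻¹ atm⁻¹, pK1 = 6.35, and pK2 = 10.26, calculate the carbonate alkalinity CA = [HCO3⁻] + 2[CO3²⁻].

[CO2*] = KH · pCO2 = 10^(−1.40) × 4410×10^-6 = 1.756×10^-4 mol/L
α₀ = 1/(1 + K1/[H⁺] + K1K2/[H⁺]²) = 1/(1 + 10^+0.26 + 10^-3.39) = 0.3546
DIC = [CO2*]/α₀ = 1.756×10^-4 / 0.3546 = 0.4951 mmol/L
CA = (α₁ + 2α₂)·DIC = (0.6453 + 2×0.0001445) × 0.4951 = 0.320 mmol/L

CA = 0.320 mmol/L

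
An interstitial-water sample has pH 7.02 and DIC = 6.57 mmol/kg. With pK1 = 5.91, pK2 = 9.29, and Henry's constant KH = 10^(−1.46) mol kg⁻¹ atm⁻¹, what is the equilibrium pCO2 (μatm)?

α₀ = 1 / (1 + K1/[H⁺] + K1K2/[H⁺]²) = 1 / (1 + 10^+1.11 + 10^-1.16)
   = 1 / (1 + 12.882 + 0.069183) = 1/13.952 = 0.07168
[CO2*] = α₀ × DIC = 0.07168 × 6.57 = 0.4709 mmol/kg
pCO2 = [CO2*]/KH = 4.709×10^-4 / 3.467×10^-2 = 1.36×10^4 μatm

pCO2 = 1.36×10^4 μatm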